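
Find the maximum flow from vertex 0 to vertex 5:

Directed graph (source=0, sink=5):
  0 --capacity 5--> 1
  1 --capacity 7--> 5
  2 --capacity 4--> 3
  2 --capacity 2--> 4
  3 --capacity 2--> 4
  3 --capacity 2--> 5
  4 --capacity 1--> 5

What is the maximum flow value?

Computing max flow:
  Flow on (0->1): 5/5
  Flow on (1->5): 5/7
Maximum flow = 5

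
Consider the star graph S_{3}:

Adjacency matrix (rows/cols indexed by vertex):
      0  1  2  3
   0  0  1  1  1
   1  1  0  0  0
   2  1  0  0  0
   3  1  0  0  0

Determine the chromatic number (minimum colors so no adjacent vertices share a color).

S_{3} has one hub adjacent to 3 leaves; leaves are pairwise non-adjacent.
Color the hub 0 and every leaf 1.
Chromatic number = 2.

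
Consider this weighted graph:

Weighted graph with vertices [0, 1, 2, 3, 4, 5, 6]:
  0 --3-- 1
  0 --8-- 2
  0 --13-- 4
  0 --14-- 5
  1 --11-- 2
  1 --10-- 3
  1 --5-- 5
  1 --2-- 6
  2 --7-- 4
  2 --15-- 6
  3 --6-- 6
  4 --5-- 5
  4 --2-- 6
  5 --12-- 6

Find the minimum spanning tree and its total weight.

Applying Kruskal's algorithm (sort edges by weight, add if no cycle):
  Add (1,6) w=2
  Add (4,6) w=2
  Add (0,1) w=3
  Add (1,5) w=5
  Skip (4,5) w=5 (creates cycle)
  Add (3,6) w=6
  Add (2,4) w=7
  Skip (0,2) w=8 (creates cycle)
  Skip (1,3) w=10 (creates cycle)
  Skip (1,2) w=11 (creates cycle)
  Skip (5,6) w=12 (creates cycle)
  Skip (0,4) w=13 (creates cycle)
  Skip (0,5) w=14 (creates cycle)
  Skip (2,6) w=15 (creates cycle)
MST weight = 25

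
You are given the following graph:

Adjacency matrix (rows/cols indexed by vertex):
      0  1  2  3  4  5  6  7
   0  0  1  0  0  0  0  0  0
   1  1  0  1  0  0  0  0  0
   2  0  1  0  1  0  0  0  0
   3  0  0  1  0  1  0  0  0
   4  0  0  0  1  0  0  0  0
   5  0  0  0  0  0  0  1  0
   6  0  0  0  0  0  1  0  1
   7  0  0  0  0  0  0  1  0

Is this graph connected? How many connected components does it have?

Checking connectivity: the graph has 2 connected component(s).
Components: [[0, 1, 2, 3, 4], [5, 6, 7]]. The graph is NOT connected.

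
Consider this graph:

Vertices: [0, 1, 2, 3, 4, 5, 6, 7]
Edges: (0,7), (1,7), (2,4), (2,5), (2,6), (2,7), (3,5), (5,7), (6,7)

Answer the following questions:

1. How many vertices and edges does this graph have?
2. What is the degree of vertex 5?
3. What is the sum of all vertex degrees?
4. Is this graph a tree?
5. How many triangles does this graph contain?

Count: 8 vertices, 9 edges.
Vertex 5 has neighbors [2, 3, 7], degree = 3.
Handshaking lemma: 2 * 9 = 18.
A tree on 8 vertices has 7 edges. This graph has 9 edges (2 extra). Not a tree.
Number of triangles = 2.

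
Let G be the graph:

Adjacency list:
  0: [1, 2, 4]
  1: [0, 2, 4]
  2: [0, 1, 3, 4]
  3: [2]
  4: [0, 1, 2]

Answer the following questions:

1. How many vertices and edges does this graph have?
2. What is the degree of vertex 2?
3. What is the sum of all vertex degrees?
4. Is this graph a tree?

Count: 5 vertices, 7 edges.
Vertex 2 has neighbors [0, 1, 3, 4], degree = 4.
Handshaking lemma: 2 * 7 = 14.
A tree on 5 vertices has 4 edges. This graph has 7 edges (3 extra). Not a tree.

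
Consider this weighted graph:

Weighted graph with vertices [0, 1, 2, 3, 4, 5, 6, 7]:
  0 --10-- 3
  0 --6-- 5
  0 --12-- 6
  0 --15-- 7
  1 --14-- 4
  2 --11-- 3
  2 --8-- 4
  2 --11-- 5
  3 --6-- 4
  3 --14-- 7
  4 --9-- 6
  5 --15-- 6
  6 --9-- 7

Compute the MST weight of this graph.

Applying Kruskal's algorithm (sort edges by weight, add if no cycle):
  Add (0,5) w=6
  Add (3,4) w=6
  Add (2,4) w=8
  Add (4,6) w=9
  Add (6,7) w=9
  Add (0,3) w=10
  Skip (2,5) w=11 (creates cycle)
  Skip (2,3) w=11 (creates cycle)
  Skip (0,6) w=12 (creates cycle)
  Add (1,4) w=14
  Skip (3,7) w=14 (creates cycle)
  Skip (0,7) w=15 (creates cycle)
  Skip (5,6) w=15 (creates cycle)
MST weight = 62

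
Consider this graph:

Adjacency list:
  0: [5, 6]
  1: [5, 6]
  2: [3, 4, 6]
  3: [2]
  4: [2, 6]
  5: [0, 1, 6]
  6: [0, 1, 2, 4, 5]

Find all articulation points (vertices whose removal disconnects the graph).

An articulation point is a vertex whose removal disconnects the graph.
Articulation points: [2, 6]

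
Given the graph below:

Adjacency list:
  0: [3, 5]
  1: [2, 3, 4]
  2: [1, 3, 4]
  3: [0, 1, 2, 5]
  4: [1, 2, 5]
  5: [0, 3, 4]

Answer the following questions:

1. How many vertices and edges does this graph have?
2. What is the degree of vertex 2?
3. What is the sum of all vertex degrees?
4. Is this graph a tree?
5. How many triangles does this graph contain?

Count: 6 vertices, 9 edges.
Vertex 2 has neighbors [1, 3, 4], degree = 3.
Handshaking lemma: 2 * 9 = 18.
A tree on 6 vertices has 5 edges. This graph has 9 edges (4 extra). Not a tree.
Number of triangles = 3.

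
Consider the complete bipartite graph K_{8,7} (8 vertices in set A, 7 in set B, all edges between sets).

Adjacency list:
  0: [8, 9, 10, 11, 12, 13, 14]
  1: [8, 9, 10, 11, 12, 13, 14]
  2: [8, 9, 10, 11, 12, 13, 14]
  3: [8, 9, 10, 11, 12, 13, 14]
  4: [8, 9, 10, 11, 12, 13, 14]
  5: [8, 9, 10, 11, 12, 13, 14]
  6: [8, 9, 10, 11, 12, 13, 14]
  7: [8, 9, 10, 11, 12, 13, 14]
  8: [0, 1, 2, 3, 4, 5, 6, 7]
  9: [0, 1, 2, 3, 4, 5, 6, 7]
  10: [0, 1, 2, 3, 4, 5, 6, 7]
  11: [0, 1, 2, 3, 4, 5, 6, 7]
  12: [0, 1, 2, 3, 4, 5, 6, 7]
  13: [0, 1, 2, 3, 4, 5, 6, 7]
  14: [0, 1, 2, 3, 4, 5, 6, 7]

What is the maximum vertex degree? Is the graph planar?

Set-A vertices have degree 7; set-B vertices have degree 8. Maximum degree = max(8,7) = 8.
K_{8,7} contains K_{3,3} as a subgraph (since both sides have >= 3 vertices); by Kuratowski's theorem it is not planar.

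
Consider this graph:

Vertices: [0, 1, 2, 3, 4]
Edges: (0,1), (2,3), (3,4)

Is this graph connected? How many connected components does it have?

Checking connectivity: the graph has 2 connected component(s).
Components: [[0, 1], [2, 3, 4]]. The graph is NOT connected.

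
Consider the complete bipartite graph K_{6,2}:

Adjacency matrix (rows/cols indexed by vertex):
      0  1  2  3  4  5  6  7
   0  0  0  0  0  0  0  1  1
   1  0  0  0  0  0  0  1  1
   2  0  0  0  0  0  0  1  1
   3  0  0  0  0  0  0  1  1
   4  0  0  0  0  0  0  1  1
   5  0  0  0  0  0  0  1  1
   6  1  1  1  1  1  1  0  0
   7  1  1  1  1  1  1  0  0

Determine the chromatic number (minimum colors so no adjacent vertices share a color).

K_{6,2} is bipartite: vertices split into two independent sets of size 6 and 2.
Color one set 0, the other 1. No adjacent vertices share a color.
Chromatic number = 2.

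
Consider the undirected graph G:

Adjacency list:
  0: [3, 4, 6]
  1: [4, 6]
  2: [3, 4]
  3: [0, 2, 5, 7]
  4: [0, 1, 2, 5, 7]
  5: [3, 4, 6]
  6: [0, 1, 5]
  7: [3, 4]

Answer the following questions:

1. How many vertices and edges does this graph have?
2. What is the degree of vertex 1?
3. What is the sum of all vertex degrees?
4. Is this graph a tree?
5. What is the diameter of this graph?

Count: 8 vertices, 12 edges.
Vertex 1 has neighbors [4, 6], degree = 2.
Handshaking lemma: 2 * 12 = 24.
A tree on 8 vertices has 7 edges. This graph has 12 edges (5 extra). Not a tree.
Diameter (longest shortest path) = 3.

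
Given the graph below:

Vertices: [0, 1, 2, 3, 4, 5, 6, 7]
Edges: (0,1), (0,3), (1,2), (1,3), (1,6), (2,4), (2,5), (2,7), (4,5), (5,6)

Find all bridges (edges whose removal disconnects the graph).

A bridge is an edge whose removal increases the number of connected components.
Bridges found: (2,7)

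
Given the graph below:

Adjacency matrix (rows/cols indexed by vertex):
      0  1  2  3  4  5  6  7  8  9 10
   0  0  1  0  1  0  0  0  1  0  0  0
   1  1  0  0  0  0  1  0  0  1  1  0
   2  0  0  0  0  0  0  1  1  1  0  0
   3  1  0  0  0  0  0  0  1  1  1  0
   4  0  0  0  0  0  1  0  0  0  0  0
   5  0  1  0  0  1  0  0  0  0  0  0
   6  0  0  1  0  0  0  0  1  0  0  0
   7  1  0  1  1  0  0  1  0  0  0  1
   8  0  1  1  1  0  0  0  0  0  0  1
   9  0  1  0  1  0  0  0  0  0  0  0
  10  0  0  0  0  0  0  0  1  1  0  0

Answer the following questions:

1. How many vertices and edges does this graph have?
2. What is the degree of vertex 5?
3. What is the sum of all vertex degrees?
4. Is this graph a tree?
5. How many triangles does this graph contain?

Count: 11 vertices, 16 edges.
Vertex 5 has neighbors [1, 4], degree = 2.
Handshaking lemma: 2 * 16 = 32.
A tree on 11 vertices has 10 edges. This graph has 16 edges (6 extra). Not a tree.
Number of triangles = 2.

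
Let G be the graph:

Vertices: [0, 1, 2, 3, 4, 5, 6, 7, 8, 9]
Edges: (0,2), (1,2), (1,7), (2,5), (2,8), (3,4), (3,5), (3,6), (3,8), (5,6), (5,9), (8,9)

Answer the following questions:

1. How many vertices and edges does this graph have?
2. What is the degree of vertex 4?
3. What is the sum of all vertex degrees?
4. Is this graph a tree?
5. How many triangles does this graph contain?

Count: 10 vertices, 12 edges.
Vertex 4 has neighbors [3], degree = 1.
Handshaking lemma: 2 * 12 = 24.
A tree on 10 vertices has 9 edges. This graph has 12 edges (3 extra). Not a tree.
Number of triangles = 1.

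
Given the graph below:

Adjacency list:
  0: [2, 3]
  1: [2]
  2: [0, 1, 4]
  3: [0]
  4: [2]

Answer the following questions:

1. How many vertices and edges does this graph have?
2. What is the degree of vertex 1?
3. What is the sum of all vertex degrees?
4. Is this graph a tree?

Count: 5 vertices, 4 edges.
Vertex 1 has neighbors [2], degree = 1.
Handshaking lemma: 2 * 4 = 8.
A graph is a tree iff it is connected and has exactly n-1 edges. This graph is connected (all 5 vertices in one component) and has 5-1 = 4 edges. It is a tree.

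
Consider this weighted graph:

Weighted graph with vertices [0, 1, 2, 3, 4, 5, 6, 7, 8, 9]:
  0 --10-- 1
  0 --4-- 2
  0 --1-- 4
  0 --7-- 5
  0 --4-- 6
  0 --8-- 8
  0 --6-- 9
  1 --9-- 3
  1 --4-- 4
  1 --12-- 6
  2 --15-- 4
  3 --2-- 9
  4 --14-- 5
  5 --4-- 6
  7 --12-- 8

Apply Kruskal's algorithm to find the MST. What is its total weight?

Applying Kruskal's algorithm (sort edges by weight, add if no cycle):
  Add (0,4) w=1
  Add (3,9) w=2
  Add (0,2) w=4
  Add (0,6) w=4
  Add (1,4) w=4
  Add (5,6) w=4
  Add (0,9) w=6
  Skip (0,5) w=7 (creates cycle)
  Add (0,8) w=8
  Skip (1,3) w=9 (creates cycle)
  Skip (0,1) w=10 (creates cycle)
  Skip (1,6) w=12 (creates cycle)
  Add (7,8) w=12
  Skip (4,5) w=14 (creates cycle)
  Skip (2,4) w=15 (creates cycle)
MST weight = 45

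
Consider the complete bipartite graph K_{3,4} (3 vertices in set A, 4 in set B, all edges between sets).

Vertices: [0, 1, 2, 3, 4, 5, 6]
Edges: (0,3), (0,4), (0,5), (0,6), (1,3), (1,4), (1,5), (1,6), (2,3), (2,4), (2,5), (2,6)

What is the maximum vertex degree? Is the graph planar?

Set-A vertices have degree 4; set-B vertices have degree 3. Maximum degree = max(3,4) = 4.
K_{3,4} contains K_{3,3} as a subgraph (since both sides have >= 3 vertices); by Kuratowski's theorem it is not planar.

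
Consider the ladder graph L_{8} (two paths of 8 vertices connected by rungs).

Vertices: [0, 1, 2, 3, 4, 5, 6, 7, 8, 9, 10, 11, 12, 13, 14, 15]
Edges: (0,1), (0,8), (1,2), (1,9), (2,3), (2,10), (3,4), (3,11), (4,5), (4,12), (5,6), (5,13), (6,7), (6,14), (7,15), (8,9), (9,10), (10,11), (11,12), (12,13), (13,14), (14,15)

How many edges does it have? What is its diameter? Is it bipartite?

Ladder graph L_{8}: 8 rungs + 2 * (8-1) path edges = 8 + 14 = 22 edges.
Diameter = 8.
Ladder graphs are bipartite (alternating coloring along each path).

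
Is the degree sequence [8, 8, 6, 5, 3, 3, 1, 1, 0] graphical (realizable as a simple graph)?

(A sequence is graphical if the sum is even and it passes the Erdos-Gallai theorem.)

Sum of degrees = 35. Sum is odd, so the sequence is NOT graphical.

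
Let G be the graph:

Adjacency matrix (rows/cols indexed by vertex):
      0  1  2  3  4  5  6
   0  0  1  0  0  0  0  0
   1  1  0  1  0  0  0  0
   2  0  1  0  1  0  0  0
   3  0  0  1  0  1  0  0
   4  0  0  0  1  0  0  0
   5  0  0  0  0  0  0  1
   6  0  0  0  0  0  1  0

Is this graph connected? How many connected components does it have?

Checking connectivity: the graph has 2 connected component(s).
Components: [[0, 1, 2, 3, 4], [5, 6]]. The graph is NOT connected.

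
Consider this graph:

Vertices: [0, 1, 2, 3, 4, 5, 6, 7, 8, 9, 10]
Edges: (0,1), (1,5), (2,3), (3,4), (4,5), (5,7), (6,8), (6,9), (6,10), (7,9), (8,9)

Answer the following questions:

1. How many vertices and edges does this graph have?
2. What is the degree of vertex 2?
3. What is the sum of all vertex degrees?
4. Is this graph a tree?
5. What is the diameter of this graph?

Count: 11 vertices, 11 edges.
Vertex 2 has neighbors [3], degree = 1.
Handshaking lemma: 2 * 11 = 22.
A tree on 11 vertices has 10 edges. This graph has 11 edges (1 extra). Not a tree.
Diameter (longest shortest path) = 7.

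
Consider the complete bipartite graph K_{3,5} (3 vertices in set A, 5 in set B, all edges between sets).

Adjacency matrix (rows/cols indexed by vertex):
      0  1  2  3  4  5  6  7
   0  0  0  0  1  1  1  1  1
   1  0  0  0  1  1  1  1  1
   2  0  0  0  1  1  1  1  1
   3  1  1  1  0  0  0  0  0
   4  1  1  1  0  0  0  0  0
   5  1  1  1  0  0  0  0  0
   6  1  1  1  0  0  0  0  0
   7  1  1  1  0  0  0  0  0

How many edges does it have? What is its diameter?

K_{3,5} has 3 * 5 = 15 edges.
Any vertex reaches any opposite-side vertex in 1 step; same-side vertices reach in 2 steps via any opposite-side vertex.
Diameter = 2.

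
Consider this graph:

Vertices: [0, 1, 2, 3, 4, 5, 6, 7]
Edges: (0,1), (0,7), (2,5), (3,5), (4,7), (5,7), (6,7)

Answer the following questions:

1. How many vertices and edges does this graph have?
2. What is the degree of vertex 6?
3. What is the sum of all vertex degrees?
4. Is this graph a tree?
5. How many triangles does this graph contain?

Count: 8 vertices, 7 edges.
Vertex 6 has neighbors [7], degree = 1.
Handshaking lemma: 2 * 7 = 14.
A graph is a tree iff it is connected and has exactly n-1 edges. This graph is connected (all 8 vertices in one component) and has 8-1 = 7 edges. It is a tree.
Number of triangles = 0.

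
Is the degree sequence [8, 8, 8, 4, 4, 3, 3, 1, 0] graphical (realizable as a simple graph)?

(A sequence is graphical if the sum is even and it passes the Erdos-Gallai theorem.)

Sum of degrees = 39. Sum is odd, so the sequence is NOT graphical.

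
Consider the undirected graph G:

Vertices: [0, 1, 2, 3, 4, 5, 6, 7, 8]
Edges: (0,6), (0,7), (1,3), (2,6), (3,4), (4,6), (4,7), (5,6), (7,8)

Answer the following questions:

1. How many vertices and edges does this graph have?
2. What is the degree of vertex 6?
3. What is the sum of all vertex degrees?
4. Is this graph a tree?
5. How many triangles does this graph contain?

Count: 9 vertices, 9 edges.
Vertex 6 has neighbors [0, 2, 4, 5], degree = 4.
Handshaking lemma: 2 * 9 = 18.
A tree on 9 vertices has 8 edges. This graph has 9 edges (1 extra). Not a tree.
Number of triangles = 0.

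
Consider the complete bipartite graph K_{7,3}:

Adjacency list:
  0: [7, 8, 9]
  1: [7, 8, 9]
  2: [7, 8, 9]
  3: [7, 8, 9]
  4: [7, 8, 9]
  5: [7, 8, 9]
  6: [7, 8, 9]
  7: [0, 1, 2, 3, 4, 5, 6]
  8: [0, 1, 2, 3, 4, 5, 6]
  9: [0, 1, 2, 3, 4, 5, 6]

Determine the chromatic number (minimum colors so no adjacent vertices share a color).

K_{7,3} is bipartite: vertices split into two independent sets of size 7 and 3.
Color one set 0, the other 1. No adjacent vertices share a color.
Chromatic number = 2.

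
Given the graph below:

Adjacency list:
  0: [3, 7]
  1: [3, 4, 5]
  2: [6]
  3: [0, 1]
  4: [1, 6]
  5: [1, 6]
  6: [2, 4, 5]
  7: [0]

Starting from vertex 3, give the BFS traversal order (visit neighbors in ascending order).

BFS from vertex 3 (neighbors processed in ascending order):
Visit order: 3, 0, 1, 7, 4, 5, 6, 2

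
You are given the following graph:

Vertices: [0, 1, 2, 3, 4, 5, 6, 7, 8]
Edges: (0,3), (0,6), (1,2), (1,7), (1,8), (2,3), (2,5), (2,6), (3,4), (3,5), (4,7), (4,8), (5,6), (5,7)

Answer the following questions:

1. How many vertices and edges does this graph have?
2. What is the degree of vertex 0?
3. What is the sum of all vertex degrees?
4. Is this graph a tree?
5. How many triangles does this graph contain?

Count: 9 vertices, 14 edges.
Vertex 0 has neighbors [3, 6], degree = 2.
Handshaking lemma: 2 * 14 = 28.
A tree on 9 vertices has 8 edges. This graph has 14 edges (6 extra). Not a tree.
Number of triangles = 2.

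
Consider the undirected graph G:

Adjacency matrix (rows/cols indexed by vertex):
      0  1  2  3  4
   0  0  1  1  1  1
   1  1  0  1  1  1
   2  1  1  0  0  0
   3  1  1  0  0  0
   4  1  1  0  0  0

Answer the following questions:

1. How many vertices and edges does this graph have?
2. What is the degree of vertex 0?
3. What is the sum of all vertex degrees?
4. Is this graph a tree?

Count: 5 vertices, 7 edges.
Vertex 0 has neighbors [1, 2, 3, 4], degree = 4.
Handshaking lemma: 2 * 7 = 14.
A tree on 5 vertices has 4 edges. This graph has 7 edges (3 extra). Not a tree.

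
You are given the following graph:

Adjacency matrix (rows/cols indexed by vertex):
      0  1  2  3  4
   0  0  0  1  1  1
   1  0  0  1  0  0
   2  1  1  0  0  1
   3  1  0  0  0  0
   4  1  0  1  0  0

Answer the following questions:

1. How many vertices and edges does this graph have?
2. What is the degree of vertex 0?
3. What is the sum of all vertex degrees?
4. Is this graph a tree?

Count: 5 vertices, 5 edges.
Vertex 0 has neighbors [2, 3, 4], degree = 3.
Handshaking lemma: 2 * 5 = 10.
A tree on 5 vertices has 4 edges. This graph has 5 edges (1 extra). Not a tree.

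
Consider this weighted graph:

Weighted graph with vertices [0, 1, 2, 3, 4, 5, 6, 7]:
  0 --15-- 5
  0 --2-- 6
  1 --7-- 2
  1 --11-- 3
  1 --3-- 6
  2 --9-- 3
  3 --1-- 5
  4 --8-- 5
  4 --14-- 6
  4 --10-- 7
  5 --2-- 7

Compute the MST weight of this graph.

Applying Kruskal's algorithm (sort edges by weight, add if no cycle):
  Add (3,5) w=1
  Add (0,6) w=2
  Add (5,7) w=2
  Add (1,6) w=3
  Add (1,2) w=7
  Add (4,5) w=8
  Add (2,3) w=9
  Skip (4,7) w=10 (creates cycle)
  Skip (1,3) w=11 (creates cycle)
  Skip (4,6) w=14 (creates cycle)
  Skip (0,5) w=15 (creates cycle)
MST weight = 32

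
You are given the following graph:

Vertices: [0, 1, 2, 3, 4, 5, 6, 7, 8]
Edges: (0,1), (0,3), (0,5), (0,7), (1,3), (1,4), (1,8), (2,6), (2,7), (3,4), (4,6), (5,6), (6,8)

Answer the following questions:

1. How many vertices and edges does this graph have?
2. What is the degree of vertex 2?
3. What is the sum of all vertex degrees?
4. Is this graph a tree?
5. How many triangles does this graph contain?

Count: 9 vertices, 13 edges.
Vertex 2 has neighbors [6, 7], degree = 2.
Handshaking lemma: 2 * 13 = 26.
A tree on 9 vertices has 8 edges. This graph has 13 edges (5 extra). Not a tree.
Number of triangles = 2.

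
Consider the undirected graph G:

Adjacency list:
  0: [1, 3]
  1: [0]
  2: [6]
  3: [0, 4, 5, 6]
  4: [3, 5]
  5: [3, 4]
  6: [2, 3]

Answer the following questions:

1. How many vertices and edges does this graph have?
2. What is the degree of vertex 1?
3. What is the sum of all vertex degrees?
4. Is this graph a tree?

Count: 7 vertices, 7 edges.
Vertex 1 has neighbors [0], degree = 1.
Handshaking lemma: 2 * 7 = 14.
A tree on 7 vertices has 6 edges. This graph has 7 edges (1 extra). Not a tree.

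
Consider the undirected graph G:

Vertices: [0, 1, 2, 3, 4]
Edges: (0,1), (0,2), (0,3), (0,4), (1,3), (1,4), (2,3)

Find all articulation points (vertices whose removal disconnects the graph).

No articulation points. The graph is biconnected.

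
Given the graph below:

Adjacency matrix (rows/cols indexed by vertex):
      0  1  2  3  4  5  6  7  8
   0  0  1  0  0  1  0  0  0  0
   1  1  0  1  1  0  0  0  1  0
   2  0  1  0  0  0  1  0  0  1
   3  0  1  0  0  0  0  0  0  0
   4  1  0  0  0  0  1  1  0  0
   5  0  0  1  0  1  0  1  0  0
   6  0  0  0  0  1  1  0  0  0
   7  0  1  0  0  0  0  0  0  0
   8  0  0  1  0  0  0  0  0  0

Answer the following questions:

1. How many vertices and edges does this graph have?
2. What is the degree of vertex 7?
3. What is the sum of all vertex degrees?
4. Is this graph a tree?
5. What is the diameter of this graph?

Count: 9 vertices, 10 edges.
Vertex 7 has neighbors [1], degree = 1.
Handshaking lemma: 2 * 10 = 20.
A tree on 9 vertices has 8 edges. This graph has 10 edges (2 extra). Not a tree.
Diameter (longest shortest path) = 4.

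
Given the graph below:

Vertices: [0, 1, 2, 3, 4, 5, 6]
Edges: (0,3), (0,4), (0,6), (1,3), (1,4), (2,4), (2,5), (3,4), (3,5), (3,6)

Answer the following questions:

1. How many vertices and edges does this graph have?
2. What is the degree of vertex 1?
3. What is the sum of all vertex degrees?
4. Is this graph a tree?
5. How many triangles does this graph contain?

Count: 7 vertices, 10 edges.
Vertex 1 has neighbors [3, 4], degree = 2.
Handshaking lemma: 2 * 10 = 20.
A tree on 7 vertices has 6 edges. This graph has 10 edges (4 extra). Not a tree.
Number of triangles = 3.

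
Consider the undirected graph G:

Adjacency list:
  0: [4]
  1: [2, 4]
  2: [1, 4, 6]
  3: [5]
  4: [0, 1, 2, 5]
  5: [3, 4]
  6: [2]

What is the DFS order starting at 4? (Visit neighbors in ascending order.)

DFS from vertex 4 (neighbors processed in ascending order):
Visit order: 4, 0, 1, 2, 6, 5, 3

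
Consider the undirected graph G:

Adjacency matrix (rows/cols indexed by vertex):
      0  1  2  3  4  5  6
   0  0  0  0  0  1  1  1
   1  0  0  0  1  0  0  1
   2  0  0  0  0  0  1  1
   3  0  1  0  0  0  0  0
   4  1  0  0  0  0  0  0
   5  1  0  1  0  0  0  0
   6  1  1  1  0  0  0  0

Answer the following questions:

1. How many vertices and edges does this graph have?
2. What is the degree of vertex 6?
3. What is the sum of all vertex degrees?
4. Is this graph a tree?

Count: 7 vertices, 7 edges.
Vertex 6 has neighbors [0, 1, 2], degree = 3.
Handshaking lemma: 2 * 7 = 14.
A tree on 7 vertices has 6 edges. This graph has 7 edges (1 extra). Not a tree.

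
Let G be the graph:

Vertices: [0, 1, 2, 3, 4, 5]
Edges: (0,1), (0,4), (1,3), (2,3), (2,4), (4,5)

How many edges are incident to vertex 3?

Vertex 3 has neighbors [1, 2], so deg(3) = 2.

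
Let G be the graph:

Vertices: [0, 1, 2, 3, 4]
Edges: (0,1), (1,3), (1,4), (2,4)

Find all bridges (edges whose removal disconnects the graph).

A bridge is an edge whose removal increases the number of connected components.
Bridges found: (0,1), (1,3), (1,4), (2,4)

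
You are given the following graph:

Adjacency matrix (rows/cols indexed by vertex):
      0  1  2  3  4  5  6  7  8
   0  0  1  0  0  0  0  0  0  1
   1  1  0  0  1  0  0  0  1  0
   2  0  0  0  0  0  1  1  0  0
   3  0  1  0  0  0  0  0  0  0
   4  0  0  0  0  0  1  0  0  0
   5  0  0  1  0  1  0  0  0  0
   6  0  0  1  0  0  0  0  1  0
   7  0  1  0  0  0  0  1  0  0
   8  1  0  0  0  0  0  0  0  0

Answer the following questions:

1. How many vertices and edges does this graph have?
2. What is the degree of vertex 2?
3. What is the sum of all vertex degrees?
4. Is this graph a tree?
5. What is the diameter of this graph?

Count: 9 vertices, 8 edges.
Vertex 2 has neighbors [5, 6], degree = 2.
Handshaking lemma: 2 * 8 = 16.
A graph is a tree iff it is connected and has exactly n-1 edges. This graph is connected (all 9 vertices in one component) and has 9-1 = 8 edges. It is a tree.
Diameter (longest shortest path) = 7.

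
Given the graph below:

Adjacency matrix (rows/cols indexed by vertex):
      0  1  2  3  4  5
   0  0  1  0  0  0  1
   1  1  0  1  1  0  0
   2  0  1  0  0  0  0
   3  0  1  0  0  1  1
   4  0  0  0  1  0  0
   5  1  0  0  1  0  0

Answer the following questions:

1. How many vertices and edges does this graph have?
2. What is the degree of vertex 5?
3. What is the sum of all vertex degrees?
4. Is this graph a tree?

Count: 6 vertices, 6 edges.
Vertex 5 has neighbors [0, 3], degree = 2.
Handshaking lemma: 2 * 6 = 12.
A tree on 6 vertices has 5 edges. This graph has 6 edges (1 extra). Not a tree.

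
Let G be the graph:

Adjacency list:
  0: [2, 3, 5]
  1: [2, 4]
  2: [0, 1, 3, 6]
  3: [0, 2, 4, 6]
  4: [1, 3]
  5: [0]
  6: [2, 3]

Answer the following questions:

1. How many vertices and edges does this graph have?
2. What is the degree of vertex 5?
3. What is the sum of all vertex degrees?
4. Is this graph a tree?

Count: 7 vertices, 9 edges.
Vertex 5 has neighbors [0], degree = 1.
Handshaking lemma: 2 * 9 = 18.
A tree on 7 vertices has 6 edges. This graph has 9 edges (3 extra). Not a tree.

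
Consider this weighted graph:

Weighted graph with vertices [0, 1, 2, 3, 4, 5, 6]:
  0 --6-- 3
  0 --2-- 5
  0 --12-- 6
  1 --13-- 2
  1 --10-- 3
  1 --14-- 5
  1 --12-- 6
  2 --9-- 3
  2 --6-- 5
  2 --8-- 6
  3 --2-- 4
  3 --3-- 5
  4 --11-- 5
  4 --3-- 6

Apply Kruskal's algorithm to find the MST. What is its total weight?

Applying Kruskal's algorithm (sort edges by weight, add if no cycle):
  Add (0,5) w=2
  Add (3,4) w=2
  Add (3,5) w=3
  Add (4,6) w=3
  Skip (0,3) w=6 (creates cycle)
  Add (2,5) w=6
  Skip (2,6) w=8 (creates cycle)
  Skip (2,3) w=9 (creates cycle)
  Add (1,3) w=10
  Skip (4,5) w=11 (creates cycle)
  Skip (0,6) w=12 (creates cycle)
  Skip (1,6) w=12 (creates cycle)
  Skip (1,2) w=13 (creates cycle)
  Skip (1,5) w=14 (creates cycle)
MST weight = 26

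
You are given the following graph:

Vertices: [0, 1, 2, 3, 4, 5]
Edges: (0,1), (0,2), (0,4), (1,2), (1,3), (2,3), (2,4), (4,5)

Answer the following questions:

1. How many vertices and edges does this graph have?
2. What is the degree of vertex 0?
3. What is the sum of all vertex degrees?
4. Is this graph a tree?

Count: 6 vertices, 8 edges.
Vertex 0 has neighbors [1, 2, 4], degree = 3.
Handshaking lemma: 2 * 8 = 16.
A tree on 6 vertices has 5 edges. This graph has 8 edges (3 extra). Not a tree.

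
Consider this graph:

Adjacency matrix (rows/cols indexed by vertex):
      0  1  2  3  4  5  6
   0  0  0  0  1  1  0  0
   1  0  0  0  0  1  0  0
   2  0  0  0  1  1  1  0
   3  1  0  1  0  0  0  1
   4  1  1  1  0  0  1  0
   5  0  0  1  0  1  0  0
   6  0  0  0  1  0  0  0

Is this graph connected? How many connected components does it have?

Checking connectivity: the graph has 1 connected component(s).
All vertices are reachable from each other. The graph IS connected.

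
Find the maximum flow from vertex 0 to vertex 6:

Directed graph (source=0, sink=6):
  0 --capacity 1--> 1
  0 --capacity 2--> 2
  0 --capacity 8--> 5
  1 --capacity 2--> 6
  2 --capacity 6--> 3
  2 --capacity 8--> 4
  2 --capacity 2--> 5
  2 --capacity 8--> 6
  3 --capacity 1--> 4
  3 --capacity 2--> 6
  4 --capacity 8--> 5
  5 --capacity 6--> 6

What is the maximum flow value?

Computing max flow:
  Flow on (0->1): 1/1
  Flow on (0->2): 2/2
  Flow on (0->5): 6/8
  Flow on (1->6): 1/2
  Flow on (2->6): 2/8
  Flow on (5->6): 6/6
Maximum flow = 9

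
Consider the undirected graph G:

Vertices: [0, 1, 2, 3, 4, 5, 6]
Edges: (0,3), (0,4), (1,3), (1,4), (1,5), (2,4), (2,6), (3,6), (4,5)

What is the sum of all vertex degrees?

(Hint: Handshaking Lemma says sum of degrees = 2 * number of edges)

Count edges: 9 edges.
By Handshaking Lemma: sum of degrees = 2 * 9 = 18.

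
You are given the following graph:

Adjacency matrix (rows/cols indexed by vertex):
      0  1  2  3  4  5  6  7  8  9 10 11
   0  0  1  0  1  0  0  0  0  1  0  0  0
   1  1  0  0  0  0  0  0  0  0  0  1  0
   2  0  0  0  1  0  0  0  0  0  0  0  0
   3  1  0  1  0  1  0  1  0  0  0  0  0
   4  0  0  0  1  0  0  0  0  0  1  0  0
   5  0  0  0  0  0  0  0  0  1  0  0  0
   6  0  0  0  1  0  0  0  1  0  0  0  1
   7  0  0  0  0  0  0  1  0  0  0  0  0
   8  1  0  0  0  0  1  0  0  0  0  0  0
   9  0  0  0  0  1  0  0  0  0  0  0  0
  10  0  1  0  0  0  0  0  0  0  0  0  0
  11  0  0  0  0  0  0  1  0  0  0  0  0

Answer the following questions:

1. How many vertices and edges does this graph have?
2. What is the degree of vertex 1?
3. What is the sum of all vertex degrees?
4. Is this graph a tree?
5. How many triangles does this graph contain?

Count: 12 vertices, 11 edges.
Vertex 1 has neighbors [0, 10], degree = 2.
Handshaking lemma: 2 * 11 = 22.
A graph is a tree iff it is connected and has exactly n-1 edges. This graph is connected (all 12 vertices in one component) and has 12-1 = 11 edges. It is a tree.
Number of triangles = 0.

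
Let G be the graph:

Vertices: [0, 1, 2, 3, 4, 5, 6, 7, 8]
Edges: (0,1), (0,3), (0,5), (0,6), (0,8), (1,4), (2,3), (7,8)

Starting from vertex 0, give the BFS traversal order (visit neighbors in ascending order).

BFS from vertex 0 (neighbors processed in ascending order):
Visit order: 0, 1, 3, 5, 6, 8, 4, 2, 7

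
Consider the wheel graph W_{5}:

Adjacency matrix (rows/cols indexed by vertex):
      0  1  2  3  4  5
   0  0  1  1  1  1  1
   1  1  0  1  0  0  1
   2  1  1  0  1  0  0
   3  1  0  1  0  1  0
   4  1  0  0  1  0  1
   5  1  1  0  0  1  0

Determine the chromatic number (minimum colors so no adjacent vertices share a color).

W_{5} = C_{5} plus a hub adjacent to every cycle vertex.
The outer cycle needs 3 colors (odd cycle); the hub is adjacent to all of them so needs a fresh color.
Chromatic number = 3 + 1 = 4.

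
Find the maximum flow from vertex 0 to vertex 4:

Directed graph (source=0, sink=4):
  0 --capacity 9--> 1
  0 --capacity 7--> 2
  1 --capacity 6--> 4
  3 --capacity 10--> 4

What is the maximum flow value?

Computing max flow:
  Flow on (0->1): 6/9
  Flow on (1->4): 6/6
Maximum flow = 6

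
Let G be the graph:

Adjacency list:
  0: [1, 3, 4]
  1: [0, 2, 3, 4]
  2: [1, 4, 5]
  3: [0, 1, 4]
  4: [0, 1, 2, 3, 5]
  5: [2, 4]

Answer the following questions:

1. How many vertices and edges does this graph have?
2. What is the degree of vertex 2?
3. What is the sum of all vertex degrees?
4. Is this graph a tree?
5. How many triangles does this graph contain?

Count: 6 vertices, 10 edges.
Vertex 2 has neighbors [1, 4, 5], degree = 3.
Handshaking lemma: 2 * 10 = 20.
A tree on 6 vertices has 5 edges. This graph has 10 edges (5 extra). Not a tree.
Number of triangles = 6.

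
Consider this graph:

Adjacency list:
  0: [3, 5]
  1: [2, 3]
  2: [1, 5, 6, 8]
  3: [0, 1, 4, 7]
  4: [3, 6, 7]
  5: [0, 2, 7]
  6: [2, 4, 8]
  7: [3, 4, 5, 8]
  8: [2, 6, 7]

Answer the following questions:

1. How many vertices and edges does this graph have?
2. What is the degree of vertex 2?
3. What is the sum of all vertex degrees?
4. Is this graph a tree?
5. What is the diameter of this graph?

Count: 9 vertices, 14 edges.
Vertex 2 has neighbors [1, 5, 6, 8], degree = 4.
Handshaking lemma: 2 * 14 = 28.
A tree on 9 vertices has 8 edges. This graph has 14 edges (6 extra). Not a tree.
Diameter (longest shortest path) = 3.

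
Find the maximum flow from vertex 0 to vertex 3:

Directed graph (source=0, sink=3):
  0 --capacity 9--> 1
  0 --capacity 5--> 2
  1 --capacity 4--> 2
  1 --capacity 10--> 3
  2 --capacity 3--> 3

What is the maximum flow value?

Computing max flow:
  Flow on (0->1): 9/9
  Flow on (0->2): 3/5
  Flow on (1->3): 9/10
  Flow on (2->3): 3/3
Maximum flow = 12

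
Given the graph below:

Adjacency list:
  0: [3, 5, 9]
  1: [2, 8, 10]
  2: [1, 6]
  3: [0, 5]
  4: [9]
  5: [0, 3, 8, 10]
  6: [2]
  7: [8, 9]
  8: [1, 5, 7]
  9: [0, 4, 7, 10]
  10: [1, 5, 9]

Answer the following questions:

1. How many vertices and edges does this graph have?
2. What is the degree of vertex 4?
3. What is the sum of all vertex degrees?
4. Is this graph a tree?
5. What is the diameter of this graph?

Count: 11 vertices, 14 edges.
Vertex 4 has neighbors [9], degree = 1.
Handshaking lemma: 2 * 14 = 28.
A tree on 11 vertices has 10 edges. This graph has 14 edges (4 extra). Not a tree.
Diameter (longest shortest path) = 5.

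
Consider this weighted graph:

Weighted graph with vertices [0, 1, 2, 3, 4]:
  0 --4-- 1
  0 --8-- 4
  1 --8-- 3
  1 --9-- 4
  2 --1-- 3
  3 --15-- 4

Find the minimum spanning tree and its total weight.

Applying Kruskal's algorithm (sort edges by weight, add if no cycle):
  Add (2,3) w=1
  Add (0,1) w=4
  Add (0,4) w=8
  Add (1,3) w=8
  Skip (1,4) w=9 (creates cycle)
  Skip (3,4) w=15 (creates cycle)
MST weight = 21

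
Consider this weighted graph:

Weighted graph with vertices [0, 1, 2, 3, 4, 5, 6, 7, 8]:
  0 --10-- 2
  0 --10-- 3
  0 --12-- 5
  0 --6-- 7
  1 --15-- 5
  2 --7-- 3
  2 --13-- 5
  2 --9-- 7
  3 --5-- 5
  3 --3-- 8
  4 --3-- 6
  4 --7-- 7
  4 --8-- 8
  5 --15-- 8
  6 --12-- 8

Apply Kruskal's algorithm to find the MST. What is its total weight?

Applying Kruskal's algorithm (sort edges by weight, add if no cycle):
  Add (3,8) w=3
  Add (4,6) w=3
  Add (3,5) w=5
  Add (0,7) w=6
  Add (2,3) w=7
  Add (4,7) w=7
  Add (4,8) w=8
  Skip (2,7) w=9 (creates cycle)
  Skip (0,3) w=10 (creates cycle)
  Skip (0,2) w=10 (creates cycle)
  Skip (0,5) w=12 (creates cycle)
  Skip (6,8) w=12 (creates cycle)
  Skip (2,5) w=13 (creates cycle)
  Add (1,5) w=15
  Skip (5,8) w=15 (creates cycle)
MST weight = 54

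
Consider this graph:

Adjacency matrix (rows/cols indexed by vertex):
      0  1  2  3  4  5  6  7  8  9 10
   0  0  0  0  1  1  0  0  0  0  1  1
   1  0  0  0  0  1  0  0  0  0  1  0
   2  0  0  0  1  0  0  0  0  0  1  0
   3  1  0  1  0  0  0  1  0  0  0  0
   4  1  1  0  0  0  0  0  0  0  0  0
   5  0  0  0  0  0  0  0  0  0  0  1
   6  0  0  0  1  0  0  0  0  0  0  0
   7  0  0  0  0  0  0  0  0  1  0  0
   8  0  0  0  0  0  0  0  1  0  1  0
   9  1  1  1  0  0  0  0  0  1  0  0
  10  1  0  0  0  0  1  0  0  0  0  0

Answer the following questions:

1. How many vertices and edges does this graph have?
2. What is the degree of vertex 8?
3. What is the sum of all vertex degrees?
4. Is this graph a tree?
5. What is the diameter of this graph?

Count: 11 vertices, 12 edges.
Vertex 8 has neighbors [7, 9], degree = 2.
Handshaking lemma: 2 * 12 = 24.
A tree on 11 vertices has 10 edges. This graph has 12 edges (2 extra). Not a tree.
Diameter (longest shortest path) = 5.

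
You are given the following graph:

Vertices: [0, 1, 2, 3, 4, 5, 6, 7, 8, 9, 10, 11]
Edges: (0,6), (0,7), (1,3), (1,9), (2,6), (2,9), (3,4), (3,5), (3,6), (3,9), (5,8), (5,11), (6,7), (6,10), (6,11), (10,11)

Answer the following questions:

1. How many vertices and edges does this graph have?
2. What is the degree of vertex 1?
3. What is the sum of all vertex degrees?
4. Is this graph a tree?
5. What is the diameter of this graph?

Count: 12 vertices, 16 edges.
Vertex 1 has neighbors [3, 9], degree = 2.
Handshaking lemma: 2 * 16 = 32.
A tree on 12 vertices has 11 edges. This graph has 16 edges (5 extra). Not a tree.
Diameter (longest shortest path) = 4.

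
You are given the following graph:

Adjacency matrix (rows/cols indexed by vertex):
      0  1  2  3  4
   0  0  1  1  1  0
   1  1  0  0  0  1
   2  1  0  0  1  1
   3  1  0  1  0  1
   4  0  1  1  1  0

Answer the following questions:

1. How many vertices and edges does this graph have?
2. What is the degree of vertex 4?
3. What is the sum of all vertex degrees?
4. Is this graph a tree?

Count: 5 vertices, 7 edges.
Vertex 4 has neighbors [1, 2, 3], degree = 3.
Handshaking lemma: 2 * 7 = 14.
A tree on 5 vertices has 4 edges. This graph has 7 edges (3 extra). Not a tree.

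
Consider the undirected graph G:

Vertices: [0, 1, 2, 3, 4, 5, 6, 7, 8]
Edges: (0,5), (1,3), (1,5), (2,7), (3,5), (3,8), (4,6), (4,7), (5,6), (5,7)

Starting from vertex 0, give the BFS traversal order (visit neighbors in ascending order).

BFS from vertex 0 (neighbors processed in ascending order):
Visit order: 0, 5, 1, 3, 6, 7, 8, 4, 2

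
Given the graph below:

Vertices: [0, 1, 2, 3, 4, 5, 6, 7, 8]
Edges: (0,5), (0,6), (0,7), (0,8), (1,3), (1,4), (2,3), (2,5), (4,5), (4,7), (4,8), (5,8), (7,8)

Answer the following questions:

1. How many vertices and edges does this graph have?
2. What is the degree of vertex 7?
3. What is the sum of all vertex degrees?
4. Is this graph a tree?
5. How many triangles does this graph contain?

Count: 9 vertices, 13 edges.
Vertex 7 has neighbors [0, 4, 8], degree = 3.
Handshaking lemma: 2 * 13 = 26.
A tree on 9 vertices has 8 edges. This graph has 13 edges (5 extra). Not a tree.
Number of triangles = 4.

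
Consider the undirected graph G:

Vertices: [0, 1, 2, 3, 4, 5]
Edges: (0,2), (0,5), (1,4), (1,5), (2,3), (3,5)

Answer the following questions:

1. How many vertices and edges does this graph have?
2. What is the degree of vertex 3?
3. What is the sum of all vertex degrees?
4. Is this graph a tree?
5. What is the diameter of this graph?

Count: 6 vertices, 6 edges.
Vertex 3 has neighbors [2, 5], degree = 2.
Handshaking lemma: 2 * 6 = 12.
A tree on 6 vertices has 5 edges. This graph has 6 edges (1 extra). Not a tree.
Diameter (longest shortest path) = 4.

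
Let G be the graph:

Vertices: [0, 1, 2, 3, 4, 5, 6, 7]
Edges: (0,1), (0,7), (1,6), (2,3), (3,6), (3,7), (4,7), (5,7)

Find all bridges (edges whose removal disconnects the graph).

A bridge is an edge whose removal increases the number of connected components.
Bridges found: (2,3), (4,7), (5,7)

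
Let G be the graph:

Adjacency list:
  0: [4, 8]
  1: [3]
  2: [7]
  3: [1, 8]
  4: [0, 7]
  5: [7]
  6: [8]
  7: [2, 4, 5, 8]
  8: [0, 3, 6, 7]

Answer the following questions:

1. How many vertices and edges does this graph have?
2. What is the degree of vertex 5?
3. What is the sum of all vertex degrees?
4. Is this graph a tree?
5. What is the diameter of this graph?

Count: 9 vertices, 9 edges.
Vertex 5 has neighbors [7], degree = 1.
Handshaking lemma: 2 * 9 = 18.
A tree on 9 vertices has 8 edges. This graph has 9 edges (1 extra). Not a tree.
Diameter (longest shortest path) = 4.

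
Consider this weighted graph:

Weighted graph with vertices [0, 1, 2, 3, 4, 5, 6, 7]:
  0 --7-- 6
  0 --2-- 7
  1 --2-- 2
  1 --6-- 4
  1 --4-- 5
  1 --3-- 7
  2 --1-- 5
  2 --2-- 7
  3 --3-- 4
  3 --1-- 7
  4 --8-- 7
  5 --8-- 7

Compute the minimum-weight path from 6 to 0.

Using Dijkstra's algorithm from vertex 6:
Shortest path: 6 -> 0
Total weight: 7 = 7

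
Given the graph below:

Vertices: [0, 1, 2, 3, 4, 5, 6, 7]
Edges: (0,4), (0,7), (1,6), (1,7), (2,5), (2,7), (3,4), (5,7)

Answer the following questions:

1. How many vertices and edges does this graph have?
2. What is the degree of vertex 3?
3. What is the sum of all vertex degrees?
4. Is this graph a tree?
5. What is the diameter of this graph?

Count: 8 vertices, 8 edges.
Vertex 3 has neighbors [4], degree = 1.
Handshaking lemma: 2 * 8 = 16.
A tree on 8 vertices has 7 edges. This graph has 8 edges (1 extra). Not a tree.
Diameter (longest shortest path) = 5.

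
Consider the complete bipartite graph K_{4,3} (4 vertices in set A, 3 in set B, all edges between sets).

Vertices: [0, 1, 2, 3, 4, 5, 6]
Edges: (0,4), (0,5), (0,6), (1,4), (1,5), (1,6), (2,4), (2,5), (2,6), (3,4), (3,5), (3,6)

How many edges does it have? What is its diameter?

K_{4,3} has 4 * 3 = 12 edges.
Any vertex reaches any opposite-side vertex in 1 step; same-side vertices reach in 2 steps via any opposite-side vertex.
Diameter = 2.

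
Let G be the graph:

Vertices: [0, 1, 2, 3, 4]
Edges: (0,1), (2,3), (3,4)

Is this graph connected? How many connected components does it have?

Checking connectivity: the graph has 2 connected component(s).
Components: [[0, 1], [2, 3, 4]]. The graph is NOT connected.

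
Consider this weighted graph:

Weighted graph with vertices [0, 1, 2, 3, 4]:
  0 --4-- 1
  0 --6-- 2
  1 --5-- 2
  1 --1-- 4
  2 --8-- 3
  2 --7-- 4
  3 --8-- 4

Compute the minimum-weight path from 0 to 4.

Using Dijkstra's algorithm from vertex 0:
Shortest path: 0 -> 1 -> 4
Total weight: 4 + 1 = 5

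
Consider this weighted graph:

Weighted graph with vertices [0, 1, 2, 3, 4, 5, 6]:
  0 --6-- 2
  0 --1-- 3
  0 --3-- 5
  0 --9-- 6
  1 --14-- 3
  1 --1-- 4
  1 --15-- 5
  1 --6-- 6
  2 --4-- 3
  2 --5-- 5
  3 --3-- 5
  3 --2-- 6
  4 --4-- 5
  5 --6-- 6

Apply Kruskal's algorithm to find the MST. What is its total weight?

Applying Kruskal's algorithm (sort edges by weight, add if no cycle):
  Add (0,3) w=1
  Add (1,4) w=1
  Add (3,6) w=2
  Add (0,5) w=3
  Skip (3,5) w=3 (creates cycle)
  Add (2,3) w=4
  Add (4,5) w=4
  Skip (2,5) w=5 (creates cycle)
  Skip (0,2) w=6 (creates cycle)
  Skip (1,6) w=6 (creates cycle)
  Skip (5,6) w=6 (creates cycle)
  Skip (0,6) w=9 (creates cycle)
  Skip (1,3) w=14 (creates cycle)
  Skip (1,5) w=15 (creates cycle)
MST weight = 15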